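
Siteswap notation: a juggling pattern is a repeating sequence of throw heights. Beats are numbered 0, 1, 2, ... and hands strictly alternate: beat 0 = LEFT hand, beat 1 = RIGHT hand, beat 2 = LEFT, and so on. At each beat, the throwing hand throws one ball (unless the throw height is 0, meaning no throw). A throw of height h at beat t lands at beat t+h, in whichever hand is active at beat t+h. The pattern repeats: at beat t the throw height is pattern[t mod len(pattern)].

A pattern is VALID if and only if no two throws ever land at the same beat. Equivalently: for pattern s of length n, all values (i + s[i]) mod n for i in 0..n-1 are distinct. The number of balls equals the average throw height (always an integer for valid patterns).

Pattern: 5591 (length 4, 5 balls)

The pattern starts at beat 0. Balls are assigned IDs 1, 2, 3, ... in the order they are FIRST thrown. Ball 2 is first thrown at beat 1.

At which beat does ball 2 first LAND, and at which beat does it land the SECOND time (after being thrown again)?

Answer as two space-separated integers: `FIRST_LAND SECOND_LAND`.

Beat 0 (L): throw ball1 h=5 -> lands@5:R; in-air after throw: [b1@5:R]
Beat 1 (R): throw ball2 h=5 -> lands@6:L; in-air after throw: [b1@5:R b2@6:L]
Beat 2 (L): throw ball3 h=9 -> lands@11:R; in-air after throw: [b1@5:R b2@6:L b3@11:R]
Beat 3 (R): throw ball4 h=1 -> lands@4:L; in-air after throw: [b4@4:L b1@5:R b2@6:L b3@11:R]
Beat 4 (L): throw ball4 h=5 -> lands@9:R; in-air after throw: [b1@5:R b2@6:L b4@9:R b3@11:R]
Beat 5 (R): throw ball1 h=5 -> lands@10:L; in-air after throw: [b2@6:L b4@9:R b1@10:L b3@11:R]
Beat 6 (L): throw ball2 h=9 -> lands@15:R; in-air after throw: [b4@9:R b1@10:L b3@11:R b2@15:R]
Beat 7 (R): throw ball5 h=1 -> lands@8:L; in-air after throw: [b5@8:L b4@9:R b1@10:L b3@11:R b2@15:R]
Beat 8 (L): throw ball5 h=5 -> lands@13:R; in-air after throw: [b4@9:R b1@10:L b3@11:R b5@13:R b2@15:R]
Beat 9 (R): throw ball4 h=5 -> lands@14:L; in-air after throw: [b1@10:L b3@11:R b5@13:R b4@14:L b2@15:R]
Beat 10 (L): throw ball1 h=9 -> lands@19:R; in-air after throw: [b3@11:R b5@13:R b4@14:L b2@15:R b1@19:R]
Beat 11 (R): throw ball3 h=1 -> lands@12:L; in-air after throw: [b3@12:L b5@13:R b4@14:L b2@15:R b1@19:R]
Beat 12 (L): throw ball3 h=5 -> lands@17:R; in-air after throw: [b5@13:R b4@14:L b2@15:R b3@17:R b1@19:R]
Beat 13 (R): throw ball5 h=5 -> lands@18:L; in-air after throw: [b4@14:L b2@15:R b3@17:R b5@18:L b1@19:R]
Beat 14 (L): throw ball4 h=9 -> lands@23:R; in-air after throw: [b2@15:R b3@17:R b5@18:L b1@19:R b4@23:R]
Beat 15 (R): throw ball2 h=1 -> lands@16:L; in-air after throw: [b2@16:L b3@17:R b5@18:L b1@19:R b4@23:R]
Ball 2: thrown@1 h=5 -> first land @6; rethrown@6 h=9 -> second land @15

Answer: 6 15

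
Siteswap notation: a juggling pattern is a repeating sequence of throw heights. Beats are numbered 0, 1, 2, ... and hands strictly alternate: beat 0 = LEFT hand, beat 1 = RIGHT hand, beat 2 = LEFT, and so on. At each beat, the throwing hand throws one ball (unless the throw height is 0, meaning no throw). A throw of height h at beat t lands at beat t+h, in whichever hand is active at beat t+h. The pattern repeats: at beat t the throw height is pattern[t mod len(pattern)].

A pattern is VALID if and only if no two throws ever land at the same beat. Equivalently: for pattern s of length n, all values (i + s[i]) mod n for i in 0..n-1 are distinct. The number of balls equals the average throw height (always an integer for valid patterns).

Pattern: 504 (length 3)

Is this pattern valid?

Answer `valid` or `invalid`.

i=0: (i + s[i]) mod n = (0 + 5) mod 3 = 2
i=1: (i + s[i]) mod n = (1 + 0) mod 3 = 1
i=2: (i + s[i]) mod n = (2 + 4) mod 3 = 0
Residues: [2, 1, 0], distinct: True

Answer: valid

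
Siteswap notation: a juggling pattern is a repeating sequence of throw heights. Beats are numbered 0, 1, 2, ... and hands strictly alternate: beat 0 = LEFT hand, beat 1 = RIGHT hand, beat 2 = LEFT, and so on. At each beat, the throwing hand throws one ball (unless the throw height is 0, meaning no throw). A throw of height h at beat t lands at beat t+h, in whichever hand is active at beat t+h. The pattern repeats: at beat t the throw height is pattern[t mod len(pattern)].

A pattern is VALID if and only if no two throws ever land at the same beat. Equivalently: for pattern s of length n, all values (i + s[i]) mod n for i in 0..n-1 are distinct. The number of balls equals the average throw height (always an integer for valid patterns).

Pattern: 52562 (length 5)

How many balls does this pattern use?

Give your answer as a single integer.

Pattern = [5, 2, 5, 6, 2], length n = 5
  position 0: throw height = 5, running sum = 5
  position 1: throw height = 2, running sum = 7
  position 2: throw height = 5, running sum = 12
  position 3: throw height = 6, running sum = 18
  position 4: throw height = 2, running sum = 20
Total sum = 20; balls = sum / n = 20 / 5 = 4

Answer: 4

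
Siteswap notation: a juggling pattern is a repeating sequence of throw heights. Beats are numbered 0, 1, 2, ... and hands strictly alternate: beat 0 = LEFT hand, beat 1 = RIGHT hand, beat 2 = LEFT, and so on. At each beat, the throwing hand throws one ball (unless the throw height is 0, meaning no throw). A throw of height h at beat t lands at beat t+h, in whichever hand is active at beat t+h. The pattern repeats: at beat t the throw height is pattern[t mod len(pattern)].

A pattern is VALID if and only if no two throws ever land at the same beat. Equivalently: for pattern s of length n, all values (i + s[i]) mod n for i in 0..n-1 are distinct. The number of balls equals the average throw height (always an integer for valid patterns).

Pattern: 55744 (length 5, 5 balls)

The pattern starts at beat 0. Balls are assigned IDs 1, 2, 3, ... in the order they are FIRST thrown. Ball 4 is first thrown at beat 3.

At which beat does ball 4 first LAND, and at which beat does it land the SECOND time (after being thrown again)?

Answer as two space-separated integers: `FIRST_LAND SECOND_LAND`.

Beat 0 (L): throw ball1 h=5 -> lands@5:R; in-air after throw: [b1@5:R]
Beat 1 (R): throw ball2 h=5 -> lands@6:L; in-air after throw: [b1@5:R b2@6:L]
Beat 2 (L): throw ball3 h=7 -> lands@9:R; in-air after throw: [b1@5:R b2@6:L b3@9:R]
Beat 3 (R): throw ball4 h=4 -> lands@7:R; in-air after throw: [b1@5:R b2@6:L b4@7:R b3@9:R]
Beat 4 (L): throw ball5 h=4 -> lands@8:L; in-air after throw: [b1@5:R b2@6:L b4@7:R b5@8:L b3@9:R]
Beat 5 (R): throw ball1 h=5 -> lands@10:L; in-air after throw: [b2@6:L b4@7:R b5@8:L b3@9:R b1@10:L]
Beat 6 (L): throw ball2 h=5 -> lands@11:R; in-air after throw: [b4@7:R b5@8:L b3@9:R b1@10:L b2@11:R]
Beat 7 (R): throw ball4 h=7 -> lands@14:L; in-air after throw: [b5@8:L b3@9:R b1@10:L b2@11:R b4@14:L]
Beat 8 (L): throw ball5 h=4 -> lands@12:L; in-air after throw: [b3@9:R b1@10:L b2@11:R b5@12:L b4@14:L]
Beat 9 (R): throw ball3 h=4 -> lands@13:R; in-air after throw: [b1@10:L b2@11:R b5@12:L b3@13:R b4@14:L]
Beat 10 (L): throw ball1 h=5 -> lands@15:R; in-air after throw: [b2@11:R b5@12:L b3@13:R b4@14:L b1@15:R]
Beat 11 (R): throw ball2 h=5 -> lands@16:L; in-air after throw: [b5@12:L b3@13:R b4@14:L b1@15:R b2@16:L]
Beat 12 (L): throw ball5 h=7 -> lands@19:R; in-air after throw: [b3@13:R b4@14:L b1@15:R b2@16:L b5@19:R]
Beat 13 (R): throw ball3 h=4 -> lands@17:R; in-air after throw: [b4@14:L b1@15:R b2@16:L b3@17:R b5@19:R]
Beat 14 (L): throw ball4 h=4 -> lands@18:L; in-air after throw: [b1@15:R b2@16:L b3@17:R b4@18:L b5@19:R]
Ball 4: thrown@3 h=4 -> first land @7; rethrown@7 h=7 -> second land @14

Answer: 7 14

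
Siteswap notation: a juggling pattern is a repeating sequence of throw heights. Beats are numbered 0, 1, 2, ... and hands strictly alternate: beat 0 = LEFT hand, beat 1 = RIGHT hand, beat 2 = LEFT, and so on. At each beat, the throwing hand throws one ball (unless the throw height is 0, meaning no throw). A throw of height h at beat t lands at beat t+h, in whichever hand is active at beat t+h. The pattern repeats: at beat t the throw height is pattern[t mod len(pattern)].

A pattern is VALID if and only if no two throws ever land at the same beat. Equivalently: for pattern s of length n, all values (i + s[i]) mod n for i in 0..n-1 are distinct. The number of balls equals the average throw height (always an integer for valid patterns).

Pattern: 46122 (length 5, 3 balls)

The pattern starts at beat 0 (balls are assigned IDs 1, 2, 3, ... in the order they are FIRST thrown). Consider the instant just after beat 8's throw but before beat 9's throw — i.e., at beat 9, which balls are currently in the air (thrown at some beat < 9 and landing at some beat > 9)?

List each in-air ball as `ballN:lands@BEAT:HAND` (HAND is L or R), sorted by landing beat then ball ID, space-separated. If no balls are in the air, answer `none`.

Beat 0 (L): throw ball1 h=4 -> lands@4:L; in-air after throw: [b1@4:L]
Beat 1 (R): throw ball2 h=6 -> lands@7:R; in-air after throw: [b1@4:L b2@7:R]
Beat 2 (L): throw ball3 h=1 -> lands@3:R; in-air after throw: [b3@3:R b1@4:L b2@7:R]
Beat 3 (R): throw ball3 h=2 -> lands@5:R; in-air after throw: [b1@4:L b3@5:R b2@7:R]
Beat 4 (L): throw ball1 h=2 -> lands@6:L; in-air after throw: [b3@5:R b1@6:L b2@7:R]
Beat 5 (R): throw ball3 h=4 -> lands@9:R; in-air after throw: [b1@6:L b2@7:R b3@9:R]
Beat 6 (L): throw ball1 h=6 -> lands@12:L; in-air after throw: [b2@7:R b3@9:R b1@12:L]
Beat 7 (R): throw ball2 h=1 -> lands@8:L; in-air after throw: [b2@8:L b3@9:R b1@12:L]
Beat 8 (L): throw ball2 h=2 -> lands@10:L; in-air after throw: [b3@9:R b2@10:L b1@12:L]
Beat 9 (R): throw ball3 h=2 -> lands@11:R; in-air after throw: [b2@10:L b3@11:R b1@12:L]

Answer: ball2:lands@10:L ball1:lands@12:L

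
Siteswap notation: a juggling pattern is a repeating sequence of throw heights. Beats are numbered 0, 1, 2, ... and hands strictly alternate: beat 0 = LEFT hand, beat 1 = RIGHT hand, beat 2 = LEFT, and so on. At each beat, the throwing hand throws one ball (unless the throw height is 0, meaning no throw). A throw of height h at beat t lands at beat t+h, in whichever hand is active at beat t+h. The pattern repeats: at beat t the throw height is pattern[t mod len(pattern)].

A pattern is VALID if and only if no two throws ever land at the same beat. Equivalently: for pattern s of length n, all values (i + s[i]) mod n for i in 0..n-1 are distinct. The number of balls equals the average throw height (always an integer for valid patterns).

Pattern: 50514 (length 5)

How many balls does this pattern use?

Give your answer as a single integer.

Answer: 3

Derivation:
Pattern = [5, 0, 5, 1, 4], length n = 5
  position 0: throw height = 5, running sum = 5
  position 1: throw height = 0, running sum = 5
  position 2: throw height = 5, running sum = 10
  position 3: throw height = 1, running sum = 11
  position 4: throw height = 4, running sum = 15
Total sum = 15; balls = sum / n = 15 / 5 = 3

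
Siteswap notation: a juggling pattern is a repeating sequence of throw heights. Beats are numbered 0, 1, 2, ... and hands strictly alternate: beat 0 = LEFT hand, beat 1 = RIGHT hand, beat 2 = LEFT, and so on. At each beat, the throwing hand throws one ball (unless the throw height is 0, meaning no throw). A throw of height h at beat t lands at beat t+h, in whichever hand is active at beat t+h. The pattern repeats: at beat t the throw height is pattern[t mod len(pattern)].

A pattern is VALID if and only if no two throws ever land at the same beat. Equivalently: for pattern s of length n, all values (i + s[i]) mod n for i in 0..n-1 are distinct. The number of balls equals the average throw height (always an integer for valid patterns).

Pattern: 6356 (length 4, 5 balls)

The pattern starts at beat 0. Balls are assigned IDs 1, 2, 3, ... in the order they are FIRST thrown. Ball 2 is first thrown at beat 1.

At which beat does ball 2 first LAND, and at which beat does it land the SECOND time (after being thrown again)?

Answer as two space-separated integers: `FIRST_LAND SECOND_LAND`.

Beat 0 (L): throw ball1 h=6 -> lands@6:L; in-air after throw: [b1@6:L]
Beat 1 (R): throw ball2 h=3 -> lands@4:L; in-air after throw: [b2@4:L b1@6:L]
Beat 2 (L): throw ball3 h=5 -> lands@7:R; in-air after throw: [b2@4:L b1@6:L b3@7:R]
Beat 3 (R): throw ball4 h=6 -> lands@9:R; in-air after throw: [b2@4:L b1@6:L b3@7:R b4@9:R]
Beat 4 (L): throw ball2 h=6 -> lands@10:L; in-air after throw: [b1@6:L b3@7:R b4@9:R b2@10:L]
Beat 5 (R): throw ball5 h=3 -> lands@8:L; in-air after throw: [b1@6:L b3@7:R b5@8:L b4@9:R b2@10:L]
Beat 6 (L): throw ball1 h=5 -> lands@11:R; in-air after throw: [b3@7:R b5@8:L b4@9:R b2@10:L b1@11:R]
Beat 7 (R): throw ball3 h=6 -> lands@13:R; in-air after throw: [b5@8:L b4@9:R b2@10:L b1@11:R b3@13:R]
Beat 8 (L): throw ball5 h=6 -> lands@14:L; in-air after throw: [b4@9:R b2@10:L b1@11:R b3@13:R b5@14:L]
Beat 9 (R): throw ball4 h=3 -> lands@12:L; in-air after throw: [b2@10:L b1@11:R b4@12:L b3@13:R b5@14:L]
Beat 10 (L): throw ball2 h=5 -> lands@15:R; in-air after throw: [b1@11:R b4@12:L b3@13:R b5@14:L b2@15:R]
Ball 2: thrown@1 h=3 -> first land @4; rethrown@4 h=6 -> second land @10

Answer: 4 10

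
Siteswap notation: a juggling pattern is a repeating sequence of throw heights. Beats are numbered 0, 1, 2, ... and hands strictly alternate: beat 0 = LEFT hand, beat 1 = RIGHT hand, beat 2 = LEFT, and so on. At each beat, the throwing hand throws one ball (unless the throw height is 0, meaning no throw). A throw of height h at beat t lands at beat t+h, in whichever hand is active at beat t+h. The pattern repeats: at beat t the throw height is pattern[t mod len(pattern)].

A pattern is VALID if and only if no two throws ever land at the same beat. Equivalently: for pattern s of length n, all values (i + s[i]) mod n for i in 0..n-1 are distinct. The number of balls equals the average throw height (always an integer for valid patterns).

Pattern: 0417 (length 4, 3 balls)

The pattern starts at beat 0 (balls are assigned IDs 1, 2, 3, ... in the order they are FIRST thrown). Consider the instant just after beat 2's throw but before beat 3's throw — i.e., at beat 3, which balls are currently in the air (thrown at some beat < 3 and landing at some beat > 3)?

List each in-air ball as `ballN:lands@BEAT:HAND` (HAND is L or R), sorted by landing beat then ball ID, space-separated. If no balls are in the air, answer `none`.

Beat 1 (R): throw ball1 h=4 -> lands@5:R; in-air after throw: [b1@5:R]
Beat 2 (L): throw ball2 h=1 -> lands@3:R; in-air after throw: [b2@3:R b1@5:R]
Beat 3 (R): throw ball2 h=7 -> lands@10:L; in-air after throw: [b1@5:R b2@10:L]

Answer: ball1:lands@5:R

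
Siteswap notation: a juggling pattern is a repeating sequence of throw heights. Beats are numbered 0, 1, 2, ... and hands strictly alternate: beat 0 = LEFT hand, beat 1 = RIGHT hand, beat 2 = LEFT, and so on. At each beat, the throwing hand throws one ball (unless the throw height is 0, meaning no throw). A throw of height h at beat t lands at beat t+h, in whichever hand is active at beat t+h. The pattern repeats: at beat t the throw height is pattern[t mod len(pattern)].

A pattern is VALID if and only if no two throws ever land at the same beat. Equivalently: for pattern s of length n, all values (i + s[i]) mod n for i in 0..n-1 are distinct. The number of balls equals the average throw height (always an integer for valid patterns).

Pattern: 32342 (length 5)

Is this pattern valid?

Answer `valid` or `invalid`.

Answer: invalid

Derivation:
i=0: (i + s[i]) mod n = (0 + 3) mod 5 = 3
i=1: (i + s[i]) mod n = (1 + 2) mod 5 = 3
i=2: (i + s[i]) mod n = (2 + 3) mod 5 = 0
i=3: (i + s[i]) mod n = (3 + 4) mod 5 = 2
i=4: (i + s[i]) mod n = (4 + 2) mod 5 = 1
Residues: [3, 3, 0, 2, 1], distinct: False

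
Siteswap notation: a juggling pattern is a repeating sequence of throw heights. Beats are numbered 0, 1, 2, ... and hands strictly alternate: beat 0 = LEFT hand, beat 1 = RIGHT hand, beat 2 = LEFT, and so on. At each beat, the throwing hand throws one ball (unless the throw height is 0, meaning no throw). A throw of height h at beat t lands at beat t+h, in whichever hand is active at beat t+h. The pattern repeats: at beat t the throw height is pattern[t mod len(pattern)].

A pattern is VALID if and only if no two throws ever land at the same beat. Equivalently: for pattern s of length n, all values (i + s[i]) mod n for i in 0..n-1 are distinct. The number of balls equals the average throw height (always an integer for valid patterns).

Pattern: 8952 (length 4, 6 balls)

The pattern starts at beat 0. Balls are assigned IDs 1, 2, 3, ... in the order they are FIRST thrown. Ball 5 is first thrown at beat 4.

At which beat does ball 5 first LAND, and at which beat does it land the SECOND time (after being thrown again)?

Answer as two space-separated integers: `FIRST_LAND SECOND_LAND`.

Beat 0 (L): throw ball1 h=8 -> lands@8:L; in-air after throw: [b1@8:L]
Beat 1 (R): throw ball2 h=9 -> lands@10:L; in-air after throw: [b1@8:L b2@10:L]
Beat 2 (L): throw ball3 h=5 -> lands@7:R; in-air after throw: [b3@7:R b1@8:L b2@10:L]
Beat 3 (R): throw ball4 h=2 -> lands@5:R; in-air after throw: [b4@5:R b3@7:R b1@8:L b2@10:L]
Beat 4 (L): throw ball5 h=8 -> lands@12:L; in-air after throw: [b4@5:R b3@7:R b1@8:L b2@10:L b5@12:L]
Beat 5 (R): throw ball4 h=9 -> lands@14:L; in-air after throw: [b3@7:R b1@8:L b2@10:L b5@12:L b4@14:L]
Beat 6 (L): throw ball6 h=5 -> lands@11:R; in-air after throw: [b3@7:R b1@8:L b2@10:L b6@11:R b5@12:L b4@14:L]
Beat 7 (R): throw ball3 h=2 -> lands@9:R; in-air after throw: [b1@8:L b3@9:R b2@10:L b6@11:R b5@12:L b4@14:L]
Beat 8 (L): throw ball1 h=8 -> lands@16:L; in-air after throw: [b3@9:R b2@10:L b6@11:R b5@12:L b4@14:L b1@16:L]
Beat 9 (R): throw ball3 h=9 -> lands@18:L; in-air after throw: [b2@10:L b6@11:R b5@12:L b4@14:L b1@16:L b3@18:L]
Beat 10 (L): throw ball2 h=5 -> lands@15:R; in-air after throw: [b6@11:R b5@12:L b4@14:L b2@15:R b1@16:L b3@18:L]
Beat 11 (R): throw ball6 h=2 -> lands@13:R; in-air after throw: [b5@12:L b6@13:R b4@14:L b2@15:R b1@16:L b3@18:L]
Beat 12 (L): throw ball5 h=8 -> lands@20:L; in-air after throw: [b6@13:R b4@14:L b2@15:R b1@16:L b3@18:L b5@20:L]
Beat 13 (R): throw ball6 h=9 -> lands@22:L; in-air after throw: [b4@14:L b2@15:R b1@16:L b3@18:L b5@20:L b6@22:L]
Beat 14 (L): throw ball4 h=5 -> lands@19:R; in-air after throw: [b2@15:R b1@16:L b3@18:L b4@19:R b5@20:L b6@22:L]
Beat 15 (R): throw ball2 h=2 -> lands@17:R; in-air after throw: [b1@16:L b2@17:R b3@18:L b4@19:R b5@20:L b6@22:L]
Ball 5: thrown@4 h=8 -> first land @12; rethrown@12 h=8 -> second land @20

Answer: 12 20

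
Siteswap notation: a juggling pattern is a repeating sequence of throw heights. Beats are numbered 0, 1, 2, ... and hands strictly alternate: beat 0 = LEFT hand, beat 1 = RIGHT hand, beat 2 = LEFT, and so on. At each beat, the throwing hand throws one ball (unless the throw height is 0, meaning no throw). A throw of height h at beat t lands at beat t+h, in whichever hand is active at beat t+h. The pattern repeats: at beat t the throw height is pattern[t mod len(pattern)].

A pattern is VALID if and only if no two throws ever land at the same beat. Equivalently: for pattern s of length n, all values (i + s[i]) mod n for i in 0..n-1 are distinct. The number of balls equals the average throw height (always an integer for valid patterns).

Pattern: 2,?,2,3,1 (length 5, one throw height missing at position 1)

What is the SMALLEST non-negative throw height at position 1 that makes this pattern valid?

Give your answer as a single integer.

Answer: 2

Derivation:
i=0: (0 + 2) mod 5 = 2
i=1: s[i]=? (unknown)
i=2: (2 + 2) mod 5 = 4
i=3: (3 + 3) mod 5 = 1
i=4: (4 + 1) mod 5 = 0
Known residues: [0, 1, 2, 4]; need a permutation of 0..4, so missing residue r = 3
Need (1 + s) mod 5 = 3; smallest s = (3 - 1) mod 5 = 2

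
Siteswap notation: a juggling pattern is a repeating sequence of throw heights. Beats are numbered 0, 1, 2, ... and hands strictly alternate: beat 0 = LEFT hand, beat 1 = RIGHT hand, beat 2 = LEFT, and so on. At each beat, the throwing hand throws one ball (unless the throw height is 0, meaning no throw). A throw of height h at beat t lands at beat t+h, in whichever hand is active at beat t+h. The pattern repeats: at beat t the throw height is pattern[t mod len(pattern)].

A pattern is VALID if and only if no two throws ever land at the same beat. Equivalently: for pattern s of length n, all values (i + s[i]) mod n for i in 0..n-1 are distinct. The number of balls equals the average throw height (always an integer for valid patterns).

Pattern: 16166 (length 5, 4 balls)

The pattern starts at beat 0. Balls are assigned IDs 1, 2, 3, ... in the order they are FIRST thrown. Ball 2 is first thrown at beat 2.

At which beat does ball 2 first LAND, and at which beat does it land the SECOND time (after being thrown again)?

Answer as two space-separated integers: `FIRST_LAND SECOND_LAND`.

Answer: 3 9

Derivation:
Beat 0 (L): throw ball1 h=1 -> lands@1:R; in-air after throw: [b1@1:R]
Beat 1 (R): throw ball1 h=6 -> lands@7:R; in-air after throw: [b1@7:R]
Beat 2 (L): throw ball2 h=1 -> lands@3:R; in-air after throw: [b2@3:R b1@7:R]
Beat 3 (R): throw ball2 h=6 -> lands@9:R; in-air after throw: [b1@7:R b2@9:R]
Beat 4 (L): throw ball3 h=6 -> lands@10:L; in-air after throw: [b1@7:R b2@9:R b3@10:L]
Beat 5 (R): throw ball4 h=1 -> lands@6:L; in-air after throw: [b4@6:L b1@7:R b2@9:R b3@10:L]
Beat 6 (L): throw ball4 h=6 -> lands@12:L; in-air after throw: [b1@7:R b2@9:R b3@10:L b4@12:L]
Beat 7 (R): throw ball1 h=1 -> lands@8:L; in-air after throw: [b1@8:L b2@9:R b3@10:L b4@12:L]
Beat 8 (L): throw ball1 h=6 -> lands@14:L; in-air after throw: [b2@9:R b3@10:L b4@12:L b1@14:L]
Beat 9 (R): throw ball2 h=6 -> lands@15:R; in-air after throw: [b3@10:L b4@12:L b1@14:L b2@15:R]
Ball 2: thrown@2 h=1 -> first land @3; rethrown@3 h=6 -> second land @9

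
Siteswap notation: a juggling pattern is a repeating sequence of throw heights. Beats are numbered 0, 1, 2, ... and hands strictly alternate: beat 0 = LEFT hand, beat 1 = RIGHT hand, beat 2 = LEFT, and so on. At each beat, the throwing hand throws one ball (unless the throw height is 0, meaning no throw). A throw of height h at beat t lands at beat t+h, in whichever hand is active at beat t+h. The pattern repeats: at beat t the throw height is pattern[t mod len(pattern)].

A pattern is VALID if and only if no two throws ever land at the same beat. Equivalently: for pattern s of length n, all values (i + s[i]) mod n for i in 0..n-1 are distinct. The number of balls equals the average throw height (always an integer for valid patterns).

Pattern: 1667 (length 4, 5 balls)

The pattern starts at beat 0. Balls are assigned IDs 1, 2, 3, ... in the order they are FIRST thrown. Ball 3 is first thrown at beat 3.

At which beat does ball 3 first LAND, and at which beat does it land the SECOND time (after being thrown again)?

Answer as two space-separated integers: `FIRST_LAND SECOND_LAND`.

Answer: 10 16

Derivation:
Beat 0 (L): throw ball1 h=1 -> lands@1:R; in-air after throw: [b1@1:R]
Beat 1 (R): throw ball1 h=6 -> lands@7:R; in-air after throw: [b1@7:R]
Beat 2 (L): throw ball2 h=6 -> lands@8:L; in-air after throw: [b1@7:R b2@8:L]
Beat 3 (R): throw ball3 h=7 -> lands@10:L; in-air after throw: [b1@7:R b2@8:L b3@10:L]
Beat 4 (L): throw ball4 h=1 -> lands@5:R; in-air after throw: [b4@5:R b1@7:R b2@8:L b3@10:L]
Beat 5 (R): throw ball4 h=6 -> lands@11:R; in-air after throw: [b1@7:R b2@8:L b3@10:L b4@11:R]
Beat 6 (L): throw ball5 h=6 -> lands@12:L; in-air after throw: [b1@7:R b2@8:L b3@10:L b4@11:R b5@12:L]
Beat 7 (R): throw ball1 h=7 -> lands@14:L; in-air after throw: [b2@8:L b3@10:L b4@11:R b5@12:L b1@14:L]
Beat 8 (L): throw ball2 h=1 -> lands@9:R; in-air after throw: [b2@9:R b3@10:L b4@11:R b5@12:L b1@14:L]
Beat 9 (R): throw ball2 h=6 -> lands@15:R; in-air after throw: [b3@10:L b4@11:R b5@12:L b1@14:L b2@15:R]
Beat 10 (L): throw ball3 h=6 -> lands@16:L; in-air after throw: [b4@11:R b5@12:L b1@14:L b2@15:R b3@16:L]
Beat 11 (R): throw ball4 h=7 -> lands@18:L; in-air after throw: [b5@12:L b1@14:L b2@15:R b3@16:L b4@18:L]
Beat 12 (L): throw ball5 h=1 -> lands@13:R; in-air after throw: [b5@13:R b1@14:L b2@15:R b3@16:L b4@18:L]
Beat 13 (R): throw ball5 h=6 -> lands@19:R; in-air after throw: [b1@14:L b2@15:R b3@16:L b4@18:L b5@19:R]
Beat 14 (L): throw ball1 h=6 -> lands@20:L; in-air after throw: [b2@15:R b3@16:L b4@18:L b5@19:R b1@20:L]
Beat 15 (R): throw ball2 h=7 -> lands@22:L; in-air after throw: [b3@16:L b4@18:L b5@19:R b1@20:L b2@22:L]
Beat 16 (L): throw ball3 h=1 -> lands@17:R; in-air after throw: [b3@17:R b4@18:L b5@19:R b1@20:L b2@22:L]
Ball 3: thrown@3 h=7 -> first land @10; rethrown@10 h=6 -> second land @16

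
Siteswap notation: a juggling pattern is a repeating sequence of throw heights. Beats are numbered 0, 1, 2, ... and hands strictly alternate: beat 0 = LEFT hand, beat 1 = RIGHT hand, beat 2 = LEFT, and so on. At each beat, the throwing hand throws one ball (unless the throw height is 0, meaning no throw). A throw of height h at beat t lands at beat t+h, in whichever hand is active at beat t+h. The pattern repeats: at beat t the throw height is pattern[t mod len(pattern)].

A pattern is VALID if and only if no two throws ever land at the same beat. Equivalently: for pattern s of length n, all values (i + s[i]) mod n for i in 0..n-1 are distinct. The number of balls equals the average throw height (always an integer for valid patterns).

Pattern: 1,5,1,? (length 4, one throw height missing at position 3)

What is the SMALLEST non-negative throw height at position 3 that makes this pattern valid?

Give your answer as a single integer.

Answer: 1

Derivation:
i=0: (0 + 1) mod 4 = 1
i=1: (1 + 5) mod 4 = 2
i=2: (2 + 1) mod 4 = 3
i=3: s[i]=? (unknown)
Known residues: [1, 2, 3]; need a permutation of 0..3, so missing residue r = 0
Need (3 + s) mod 4 = 0; smallest s = (0 - 3) mod 4 = 1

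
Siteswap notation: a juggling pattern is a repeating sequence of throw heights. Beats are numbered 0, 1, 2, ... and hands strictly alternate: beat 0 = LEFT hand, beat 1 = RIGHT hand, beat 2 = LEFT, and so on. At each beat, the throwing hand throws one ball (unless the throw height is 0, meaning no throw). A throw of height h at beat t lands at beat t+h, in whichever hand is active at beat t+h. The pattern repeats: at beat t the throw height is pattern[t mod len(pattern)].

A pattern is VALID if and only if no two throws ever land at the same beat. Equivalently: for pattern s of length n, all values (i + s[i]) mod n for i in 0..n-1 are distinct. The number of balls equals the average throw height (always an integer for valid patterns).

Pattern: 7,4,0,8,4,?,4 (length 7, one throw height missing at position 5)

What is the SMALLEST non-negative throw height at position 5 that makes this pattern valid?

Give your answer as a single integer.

i=0: (0 + 7) mod 7 = 0
i=1: (1 + 4) mod 7 = 5
i=2: (2 + 0) mod 7 = 2
i=3: (3 + 8) mod 7 = 4
i=4: (4 + 4) mod 7 = 1
i=5: s[i]=? (unknown)
i=6: (6 + 4) mod 7 = 3
Known residues: [0, 1, 2, 3, 4, 5]; need a permutation of 0..6, so missing residue r = 6
Need (5 + s) mod 7 = 6; smallest s = (6 - 5) mod 7 = 1

Answer: 1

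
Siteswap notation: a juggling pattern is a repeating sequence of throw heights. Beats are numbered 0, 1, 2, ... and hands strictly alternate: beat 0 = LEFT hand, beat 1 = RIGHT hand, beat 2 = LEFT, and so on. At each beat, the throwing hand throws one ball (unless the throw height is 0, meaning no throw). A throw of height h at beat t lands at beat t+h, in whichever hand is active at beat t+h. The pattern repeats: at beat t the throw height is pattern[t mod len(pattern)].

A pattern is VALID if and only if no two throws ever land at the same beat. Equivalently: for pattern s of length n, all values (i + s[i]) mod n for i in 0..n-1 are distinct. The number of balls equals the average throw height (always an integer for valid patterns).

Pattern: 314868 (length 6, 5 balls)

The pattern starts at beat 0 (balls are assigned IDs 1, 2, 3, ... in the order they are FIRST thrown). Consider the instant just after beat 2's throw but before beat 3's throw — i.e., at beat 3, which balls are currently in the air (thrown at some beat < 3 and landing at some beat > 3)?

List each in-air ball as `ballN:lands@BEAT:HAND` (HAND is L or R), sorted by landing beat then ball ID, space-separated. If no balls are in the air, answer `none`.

Beat 0 (L): throw ball1 h=3 -> lands@3:R; in-air after throw: [b1@3:R]
Beat 1 (R): throw ball2 h=1 -> lands@2:L; in-air after throw: [b2@2:L b1@3:R]
Beat 2 (L): throw ball2 h=4 -> lands@6:L; in-air after throw: [b1@3:R b2@6:L]
Beat 3 (R): throw ball1 h=8 -> lands@11:R; in-air after throw: [b2@6:L b1@11:R]

Answer: ball2:lands@6:L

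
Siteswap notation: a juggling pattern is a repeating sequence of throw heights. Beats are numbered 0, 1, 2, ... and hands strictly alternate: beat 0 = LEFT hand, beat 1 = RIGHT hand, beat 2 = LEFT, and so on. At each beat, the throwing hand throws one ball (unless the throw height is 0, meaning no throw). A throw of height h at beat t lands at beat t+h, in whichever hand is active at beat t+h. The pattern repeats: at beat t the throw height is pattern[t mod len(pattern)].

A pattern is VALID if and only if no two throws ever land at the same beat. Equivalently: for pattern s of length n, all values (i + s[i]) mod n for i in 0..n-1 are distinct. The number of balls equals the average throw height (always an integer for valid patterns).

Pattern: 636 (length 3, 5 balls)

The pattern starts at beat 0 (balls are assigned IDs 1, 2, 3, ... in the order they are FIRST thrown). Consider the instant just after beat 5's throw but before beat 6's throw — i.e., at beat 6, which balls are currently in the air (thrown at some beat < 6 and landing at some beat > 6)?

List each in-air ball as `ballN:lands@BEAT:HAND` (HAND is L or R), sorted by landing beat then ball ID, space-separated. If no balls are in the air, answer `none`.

Answer: ball2:lands@7:R ball3:lands@8:L ball4:lands@9:R ball5:lands@11:R

Derivation:
Beat 0 (L): throw ball1 h=6 -> lands@6:L; in-air after throw: [b1@6:L]
Beat 1 (R): throw ball2 h=3 -> lands@4:L; in-air after throw: [b2@4:L b1@6:L]
Beat 2 (L): throw ball3 h=6 -> lands@8:L; in-air after throw: [b2@4:L b1@6:L b3@8:L]
Beat 3 (R): throw ball4 h=6 -> lands@9:R; in-air after throw: [b2@4:L b1@6:L b3@8:L b4@9:R]
Beat 4 (L): throw ball2 h=3 -> lands@7:R; in-air after throw: [b1@6:L b2@7:R b3@8:L b4@9:R]
Beat 5 (R): throw ball5 h=6 -> lands@11:R; in-air after throw: [b1@6:L b2@7:R b3@8:L b4@9:R b5@11:R]
Beat 6 (L): throw ball1 h=6 -> lands@12:L; in-air after throw: [b2@7:R b3@8:L b4@9:R b5@11:R b1@12:L]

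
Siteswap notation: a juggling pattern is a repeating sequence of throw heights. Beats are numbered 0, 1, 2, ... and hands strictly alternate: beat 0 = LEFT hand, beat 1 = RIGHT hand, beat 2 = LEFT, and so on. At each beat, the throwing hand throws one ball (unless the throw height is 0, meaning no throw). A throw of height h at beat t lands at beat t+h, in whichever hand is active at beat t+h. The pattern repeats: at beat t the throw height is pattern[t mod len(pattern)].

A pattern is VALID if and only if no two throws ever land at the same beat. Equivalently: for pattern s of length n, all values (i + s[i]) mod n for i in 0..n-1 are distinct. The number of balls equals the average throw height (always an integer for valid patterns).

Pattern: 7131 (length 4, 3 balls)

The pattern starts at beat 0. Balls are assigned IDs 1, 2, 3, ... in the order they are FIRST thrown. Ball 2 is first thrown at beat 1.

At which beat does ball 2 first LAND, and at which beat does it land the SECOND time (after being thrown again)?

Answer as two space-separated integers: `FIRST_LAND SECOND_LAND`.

Beat 0 (L): throw ball1 h=7 -> lands@7:R; in-air after throw: [b1@7:R]
Beat 1 (R): throw ball2 h=1 -> lands@2:L; in-air after throw: [b2@2:L b1@7:R]
Beat 2 (L): throw ball2 h=3 -> lands@5:R; in-air after throw: [b2@5:R b1@7:R]
Beat 3 (R): throw ball3 h=1 -> lands@4:L; in-air after throw: [b3@4:L b2@5:R b1@7:R]
Beat 4 (L): throw ball3 h=7 -> lands@11:R; in-air after throw: [b2@5:R b1@7:R b3@11:R]
Beat 5 (R): throw ball2 h=1 -> lands@6:L; in-air after throw: [b2@6:L b1@7:R b3@11:R]
Ball 2: thrown@1 h=1 -> first land @2; rethrown@2 h=3 -> second land @5

Answer: 2 5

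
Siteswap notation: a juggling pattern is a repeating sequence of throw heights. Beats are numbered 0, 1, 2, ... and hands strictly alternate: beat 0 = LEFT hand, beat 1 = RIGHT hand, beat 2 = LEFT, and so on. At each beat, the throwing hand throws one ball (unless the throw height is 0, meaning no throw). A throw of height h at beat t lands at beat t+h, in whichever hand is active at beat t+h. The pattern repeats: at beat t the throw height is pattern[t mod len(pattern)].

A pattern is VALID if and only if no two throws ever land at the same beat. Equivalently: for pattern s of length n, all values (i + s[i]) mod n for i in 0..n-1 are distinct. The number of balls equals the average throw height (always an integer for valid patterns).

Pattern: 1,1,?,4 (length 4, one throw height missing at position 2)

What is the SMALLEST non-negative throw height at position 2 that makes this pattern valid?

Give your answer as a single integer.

Answer: 2

Derivation:
i=0: (0 + 1) mod 4 = 1
i=1: (1 + 1) mod 4 = 2
i=2: s[i]=? (unknown)
i=3: (3 + 4) mod 4 = 3
Known residues: [1, 2, 3]; need a permutation of 0..3, so missing residue r = 0
Need (2 + s) mod 4 = 0; smallest s = (0 - 2) mod 4 = 2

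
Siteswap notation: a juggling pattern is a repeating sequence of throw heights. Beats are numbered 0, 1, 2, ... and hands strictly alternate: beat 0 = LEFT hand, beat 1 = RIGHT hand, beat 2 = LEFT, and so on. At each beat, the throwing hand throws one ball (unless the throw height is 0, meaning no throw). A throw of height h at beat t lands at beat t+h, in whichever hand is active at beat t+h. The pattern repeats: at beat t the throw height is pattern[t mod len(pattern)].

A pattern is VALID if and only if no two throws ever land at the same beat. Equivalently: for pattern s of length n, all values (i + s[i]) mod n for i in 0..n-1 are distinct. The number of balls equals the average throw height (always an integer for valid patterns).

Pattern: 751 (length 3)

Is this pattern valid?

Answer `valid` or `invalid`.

Answer: invalid

Derivation:
i=0: (i + s[i]) mod n = (0 + 7) mod 3 = 1
i=1: (i + s[i]) mod n = (1 + 5) mod 3 = 0
i=2: (i + s[i]) mod n = (2 + 1) mod 3 = 0
Residues: [1, 0, 0], distinct: False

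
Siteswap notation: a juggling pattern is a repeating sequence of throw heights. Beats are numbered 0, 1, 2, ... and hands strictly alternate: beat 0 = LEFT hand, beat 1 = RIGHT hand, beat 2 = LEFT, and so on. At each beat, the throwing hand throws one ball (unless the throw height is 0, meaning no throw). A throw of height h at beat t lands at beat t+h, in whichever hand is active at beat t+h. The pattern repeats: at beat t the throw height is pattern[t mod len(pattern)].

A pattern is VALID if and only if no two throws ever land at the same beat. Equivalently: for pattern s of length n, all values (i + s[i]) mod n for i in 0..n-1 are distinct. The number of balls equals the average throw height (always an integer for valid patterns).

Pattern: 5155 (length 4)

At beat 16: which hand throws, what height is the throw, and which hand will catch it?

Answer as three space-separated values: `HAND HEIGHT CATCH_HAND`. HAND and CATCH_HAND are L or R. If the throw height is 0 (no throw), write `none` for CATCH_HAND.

Answer: L 5 R

Derivation:
Beat 16: 16 mod 2 = 0, so hand = L
Throw height = pattern[16 mod 4] = pattern[0] = 5
Lands at beat 16+5=21, 21 mod 2 = 1, so catch hand = R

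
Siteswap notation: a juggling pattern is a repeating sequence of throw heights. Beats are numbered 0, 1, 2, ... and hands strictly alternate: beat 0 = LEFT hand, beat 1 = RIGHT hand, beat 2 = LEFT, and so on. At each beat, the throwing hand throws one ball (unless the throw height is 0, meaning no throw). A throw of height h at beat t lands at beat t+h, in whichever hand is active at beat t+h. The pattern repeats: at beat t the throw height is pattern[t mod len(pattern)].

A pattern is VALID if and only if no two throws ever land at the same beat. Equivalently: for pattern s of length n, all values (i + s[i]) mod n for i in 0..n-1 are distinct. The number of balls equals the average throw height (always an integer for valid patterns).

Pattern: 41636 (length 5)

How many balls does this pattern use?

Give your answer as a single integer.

Pattern = [4, 1, 6, 3, 6], length n = 5
  position 0: throw height = 4, running sum = 4
  position 1: throw height = 1, running sum = 5
  position 2: throw height = 6, running sum = 11
  position 3: throw height = 3, running sum = 14
  position 4: throw height = 6, running sum = 20
Total sum = 20; balls = sum / n = 20 / 5 = 4

Answer: 4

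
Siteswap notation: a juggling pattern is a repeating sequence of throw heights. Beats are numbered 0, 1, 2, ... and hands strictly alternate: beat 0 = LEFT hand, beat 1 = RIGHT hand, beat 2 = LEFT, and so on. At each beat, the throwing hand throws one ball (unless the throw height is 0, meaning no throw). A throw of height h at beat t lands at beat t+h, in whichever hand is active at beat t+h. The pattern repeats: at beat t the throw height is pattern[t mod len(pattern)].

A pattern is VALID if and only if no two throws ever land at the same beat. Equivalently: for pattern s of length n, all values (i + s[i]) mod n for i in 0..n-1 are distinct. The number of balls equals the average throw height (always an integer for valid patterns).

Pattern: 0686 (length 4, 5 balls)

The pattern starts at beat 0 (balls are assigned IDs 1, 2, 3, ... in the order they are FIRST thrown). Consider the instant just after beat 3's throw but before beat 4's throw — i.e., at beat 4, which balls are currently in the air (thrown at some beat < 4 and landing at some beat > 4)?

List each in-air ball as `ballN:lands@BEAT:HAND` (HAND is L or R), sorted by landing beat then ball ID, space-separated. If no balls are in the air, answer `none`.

Beat 1 (R): throw ball1 h=6 -> lands@7:R; in-air after throw: [b1@7:R]
Beat 2 (L): throw ball2 h=8 -> lands@10:L; in-air after throw: [b1@7:R b2@10:L]
Beat 3 (R): throw ball3 h=6 -> lands@9:R; in-air after throw: [b1@7:R b3@9:R b2@10:L]

Answer: ball1:lands@7:R ball3:lands@9:R ball2:lands@10:L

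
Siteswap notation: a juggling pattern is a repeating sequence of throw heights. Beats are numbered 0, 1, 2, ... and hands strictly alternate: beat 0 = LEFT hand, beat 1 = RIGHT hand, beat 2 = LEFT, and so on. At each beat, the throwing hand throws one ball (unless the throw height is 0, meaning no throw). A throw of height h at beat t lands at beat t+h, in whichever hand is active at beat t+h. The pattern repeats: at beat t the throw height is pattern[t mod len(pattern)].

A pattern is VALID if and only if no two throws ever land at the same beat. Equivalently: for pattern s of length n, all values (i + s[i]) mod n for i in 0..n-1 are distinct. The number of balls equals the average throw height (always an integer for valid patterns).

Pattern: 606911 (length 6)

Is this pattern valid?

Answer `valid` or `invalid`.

Answer: invalid

Derivation:
i=0: (i + s[i]) mod n = (0 + 6) mod 6 = 0
i=1: (i + s[i]) mod n = (1 + 0) mod 6 = 1
i=2: (i + s[i]) mod n = (2 + 6) mod 6 = 2
i=3: (i + s[i]) mod n = (3 + 9) mod 6 = 0
i=4: (i + s[i]) mod n = (4 + 1) mod 6 = 5
i=5: (i + s[i]) mod n = (5 + 1) mod 6 = 0
Residues: [0, 1, 2, 0, 5, 0], distinct: False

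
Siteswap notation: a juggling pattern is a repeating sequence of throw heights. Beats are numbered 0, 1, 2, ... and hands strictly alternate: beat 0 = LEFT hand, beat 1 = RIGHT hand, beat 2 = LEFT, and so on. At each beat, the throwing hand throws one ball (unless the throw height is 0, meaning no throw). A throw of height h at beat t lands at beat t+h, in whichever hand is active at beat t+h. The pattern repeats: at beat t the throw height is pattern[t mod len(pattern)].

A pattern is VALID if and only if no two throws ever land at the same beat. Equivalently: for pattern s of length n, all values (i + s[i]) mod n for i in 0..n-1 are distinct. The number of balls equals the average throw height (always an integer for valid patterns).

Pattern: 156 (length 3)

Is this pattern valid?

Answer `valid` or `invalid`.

Answer: valid

Derivation:
i=0: (i + s[i]) mod n = (0 + 1) mod 3 = 1
i=1: (i + s[i]) mod n = (1 + 5) mod 3 = 0
i=2: (i + s[i]) mod n = (2 + 6) mod 3 = 2
Residues: [1, 0, 2], distinct: True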